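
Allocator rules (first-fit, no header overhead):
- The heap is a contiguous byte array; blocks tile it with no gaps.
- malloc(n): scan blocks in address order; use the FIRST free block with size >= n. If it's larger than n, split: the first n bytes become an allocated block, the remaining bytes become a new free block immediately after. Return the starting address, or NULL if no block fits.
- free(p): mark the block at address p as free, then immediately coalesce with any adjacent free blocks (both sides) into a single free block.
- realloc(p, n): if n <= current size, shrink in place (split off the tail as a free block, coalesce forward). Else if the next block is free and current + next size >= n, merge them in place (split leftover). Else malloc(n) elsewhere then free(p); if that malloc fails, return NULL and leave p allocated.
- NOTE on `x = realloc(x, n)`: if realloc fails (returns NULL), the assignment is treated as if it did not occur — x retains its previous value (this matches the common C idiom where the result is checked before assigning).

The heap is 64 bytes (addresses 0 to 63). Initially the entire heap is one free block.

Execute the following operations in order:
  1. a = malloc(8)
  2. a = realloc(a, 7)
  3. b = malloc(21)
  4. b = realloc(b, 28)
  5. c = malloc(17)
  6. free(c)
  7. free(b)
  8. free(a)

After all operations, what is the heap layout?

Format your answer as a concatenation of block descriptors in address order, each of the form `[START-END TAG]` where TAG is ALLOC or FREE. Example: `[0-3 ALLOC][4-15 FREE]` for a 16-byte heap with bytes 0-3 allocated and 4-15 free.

Answer: [0-63 FREE]

Derivation:
Op 1: a = malloc(8) -> a = 0; heap: [0-7 ALLOC][8-63 FREE]
Op 2: a = realloc(a, 7) -> a = 0; heap: [0-6 ALLOC][7-63 FREE]
Op 3: b = malloc(21) -> b = 7; heap: [0-6 ALLOC][7-27 ALLOC][28-63 FREE]
Op 4: b = realloc(b, 28) -> b = 7; heap: [0-6 ALLOC][7-34 ALLOC][35-63 FREE]
Op 5: c = malloc(17) -> c = 35; heap: [0-6 ALLOC][7-34 ALLOC][35-51 ALLOC][52-63 FREE]
Op 6: free(c) -> (freed c); heap: [0-6 ALLOC][7-34 ALLOC][35-63 FREE]
Op 7: free(b) -> (freed b); heap: [0-6 ALLOC][7-63 FREE]
Op 8: free(a) -> (freed a); heap: [0-63 FREE]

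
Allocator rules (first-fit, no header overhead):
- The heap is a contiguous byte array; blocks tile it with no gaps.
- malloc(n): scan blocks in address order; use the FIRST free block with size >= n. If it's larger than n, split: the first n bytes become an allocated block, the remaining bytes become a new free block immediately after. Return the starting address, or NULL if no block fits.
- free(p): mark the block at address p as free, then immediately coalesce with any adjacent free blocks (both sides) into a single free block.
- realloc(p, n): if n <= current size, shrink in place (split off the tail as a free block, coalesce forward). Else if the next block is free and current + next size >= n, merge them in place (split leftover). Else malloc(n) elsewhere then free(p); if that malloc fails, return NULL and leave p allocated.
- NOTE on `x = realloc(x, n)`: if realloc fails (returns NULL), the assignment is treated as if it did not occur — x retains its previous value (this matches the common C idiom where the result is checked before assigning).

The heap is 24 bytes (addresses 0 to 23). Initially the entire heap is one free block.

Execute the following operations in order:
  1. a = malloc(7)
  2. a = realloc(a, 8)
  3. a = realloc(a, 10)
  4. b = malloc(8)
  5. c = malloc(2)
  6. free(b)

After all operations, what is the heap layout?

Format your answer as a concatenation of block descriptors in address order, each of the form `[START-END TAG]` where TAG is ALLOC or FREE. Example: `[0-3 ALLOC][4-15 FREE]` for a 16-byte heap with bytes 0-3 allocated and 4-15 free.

Answer: [0-9 ALLOC][10-17 FREE][18-19 ALLOC][20-23 FREE]

Derivation:
Op 1: a = malloc(7) -> a = 0; heap: [0-6 ALLOC][7-23 FREE]
Op 2: a = realloc(a, 8) -> a = 0; heap: [0-7 ALLOC][8-23 FREE]
Op 3: a = realloc(a, 10) -> a = 0; heap: [0-9 ALLOC][10-23 FREE]
Op 4: b = malloc(8) -> b = 10; heap: [0-9 ALLOC][10-17 ALLOC][18-23 FREE]
Op 5: c = malloc(2) -> c = 18; heap: [0-9 ALLOC][10-17 ALLOC][18-19 ALLOC][20-23 FREE]
Op 6: free(b) -> (freed b); heap: [0-9 ALLOC][10-17 FREE][18-19 ALLOC][20-23 FREE]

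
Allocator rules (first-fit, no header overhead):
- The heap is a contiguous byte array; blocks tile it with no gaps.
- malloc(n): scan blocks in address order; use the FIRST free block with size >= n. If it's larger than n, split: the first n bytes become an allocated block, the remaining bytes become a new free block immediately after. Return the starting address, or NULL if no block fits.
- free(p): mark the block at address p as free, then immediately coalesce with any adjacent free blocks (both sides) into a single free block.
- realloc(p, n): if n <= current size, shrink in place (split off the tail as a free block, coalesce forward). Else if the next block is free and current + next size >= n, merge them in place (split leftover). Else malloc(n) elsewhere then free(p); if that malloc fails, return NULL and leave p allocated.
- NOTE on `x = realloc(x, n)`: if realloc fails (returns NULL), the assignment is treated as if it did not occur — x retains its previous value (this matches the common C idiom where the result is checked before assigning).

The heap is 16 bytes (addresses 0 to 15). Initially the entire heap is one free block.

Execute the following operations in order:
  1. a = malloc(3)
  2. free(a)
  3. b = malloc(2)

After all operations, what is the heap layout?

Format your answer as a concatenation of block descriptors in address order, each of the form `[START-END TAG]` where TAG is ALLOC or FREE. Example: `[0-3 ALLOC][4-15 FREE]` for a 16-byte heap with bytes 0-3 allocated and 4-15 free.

Op 1: a = malloc(3) -> a = 0; heap: [0-2 ALLOC][3-15 FREE]
Op 2: free(a) -> (freed a); heap: [0-15 FREE]
Op 3: b = malloc(2) -> b = 0; heap: [0-1 ALLOC][2-15 FREE]

Answer: [0-1 ALLOC][2-15 FREE]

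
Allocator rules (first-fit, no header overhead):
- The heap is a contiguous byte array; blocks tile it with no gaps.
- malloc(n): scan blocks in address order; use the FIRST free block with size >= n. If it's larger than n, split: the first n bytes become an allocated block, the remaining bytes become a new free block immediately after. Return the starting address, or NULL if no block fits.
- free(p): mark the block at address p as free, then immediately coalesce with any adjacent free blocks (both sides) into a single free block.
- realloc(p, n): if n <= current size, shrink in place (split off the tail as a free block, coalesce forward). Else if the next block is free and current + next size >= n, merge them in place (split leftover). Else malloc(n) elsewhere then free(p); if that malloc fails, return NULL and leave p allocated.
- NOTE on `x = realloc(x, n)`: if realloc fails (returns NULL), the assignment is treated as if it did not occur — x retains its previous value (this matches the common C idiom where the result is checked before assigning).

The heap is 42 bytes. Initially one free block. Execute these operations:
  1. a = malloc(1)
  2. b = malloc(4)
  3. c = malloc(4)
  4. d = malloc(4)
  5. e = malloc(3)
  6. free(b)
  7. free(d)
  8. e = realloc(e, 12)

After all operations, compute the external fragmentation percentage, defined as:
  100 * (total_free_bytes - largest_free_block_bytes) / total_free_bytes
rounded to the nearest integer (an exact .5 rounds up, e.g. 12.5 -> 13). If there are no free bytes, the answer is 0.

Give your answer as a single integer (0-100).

Answer: 32

Derivation:
Op 1: a = malloc(1) -> a = 0; heap: [0-0 ALLOC][1-41 FREE]
Op 2: b = malloc(4) -> b = 1; heap: [0-0 ALLOC][1-4 ALLOC][5-41 FREE]
Op 3: c = malloc(4) -> c = 5; heap: [0-0 ALLOC][1-4 ALLOC][5-8 ALLOC][9-41 FREE]
Op 4: d = malloc(4) -> d = 9; heap: [0-0 ALLOC][1-4 ALLOC][5-8 ALLOC][9-12 ALLOC][13-41 FREE]
Op 5: e = malloc(3) -> e = 13; heap: [0-0 ALLOC][1-4 ALLOC][5-8 ALLOC][9-12 ALLOC][13-15 ALLOC][16-41 FREE]
Op 6: free(b) -> (freed b); heap: [0-0 ALLOC][1-4 FREE][5-8 ALLOC][9-12 ALLOC][13-15 ALLOC][16-41 FREE]
Op 7: free(d) -> (freed d); heap: [0-0 ALLOC][1-4 FREE][5-8 ALLOC][9-12 FREE][13-15 ALLOC][16-41 FREE]
Op 8: e = realloc(e, 12) -> e = 13; heap: [0-0 ALLOC][1-4 FREE][5-8 ALLOC][9-12 FREE][13-24 ALLOC][25-41 FREE]
Free blocks: [4 4 17] total_free=25 largest=17 -> 100*(25-17)/25 = 800/25 = 32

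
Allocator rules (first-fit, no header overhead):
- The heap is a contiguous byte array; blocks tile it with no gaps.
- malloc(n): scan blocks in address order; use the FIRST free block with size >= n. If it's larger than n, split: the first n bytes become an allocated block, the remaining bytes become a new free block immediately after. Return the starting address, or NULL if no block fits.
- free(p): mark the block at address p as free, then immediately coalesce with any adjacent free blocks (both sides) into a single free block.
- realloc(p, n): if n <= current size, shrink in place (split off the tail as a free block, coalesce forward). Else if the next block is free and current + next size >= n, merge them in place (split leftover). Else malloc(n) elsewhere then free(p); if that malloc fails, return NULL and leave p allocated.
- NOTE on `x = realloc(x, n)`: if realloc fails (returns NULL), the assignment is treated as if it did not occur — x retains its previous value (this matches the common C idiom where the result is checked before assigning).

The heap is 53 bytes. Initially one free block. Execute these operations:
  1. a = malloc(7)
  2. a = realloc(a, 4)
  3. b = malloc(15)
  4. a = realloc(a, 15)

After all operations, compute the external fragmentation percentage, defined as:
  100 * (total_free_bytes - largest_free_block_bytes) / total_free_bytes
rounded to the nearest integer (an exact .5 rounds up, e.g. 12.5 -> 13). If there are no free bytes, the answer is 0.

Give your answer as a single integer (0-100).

Op 1: a = malloc(7) -> a = 0; heap: [0-6 ALLOC][7-52 FREE]
Op 2: a = realloc(a, 4) -> a = 0; heap: [0-3 ALLOC][4-52 FREE]
Op 3: b = malloc(15) -> b = 4; heap: [0-3 ALLOC][4-18 ALLOC][19-52 FREE]
Op 4: a = realloc(a, 15) -> a = 19; heap: [0-3 FREE][4-18 ALLOC][19-33 ALLOC][34-52 FREE]
Free blocks: [4 19] total_free=23 largest=19 -> 100*(23-19)/23 = 400/23 ≈ 17.391 -> rounds to 17

Answer: 17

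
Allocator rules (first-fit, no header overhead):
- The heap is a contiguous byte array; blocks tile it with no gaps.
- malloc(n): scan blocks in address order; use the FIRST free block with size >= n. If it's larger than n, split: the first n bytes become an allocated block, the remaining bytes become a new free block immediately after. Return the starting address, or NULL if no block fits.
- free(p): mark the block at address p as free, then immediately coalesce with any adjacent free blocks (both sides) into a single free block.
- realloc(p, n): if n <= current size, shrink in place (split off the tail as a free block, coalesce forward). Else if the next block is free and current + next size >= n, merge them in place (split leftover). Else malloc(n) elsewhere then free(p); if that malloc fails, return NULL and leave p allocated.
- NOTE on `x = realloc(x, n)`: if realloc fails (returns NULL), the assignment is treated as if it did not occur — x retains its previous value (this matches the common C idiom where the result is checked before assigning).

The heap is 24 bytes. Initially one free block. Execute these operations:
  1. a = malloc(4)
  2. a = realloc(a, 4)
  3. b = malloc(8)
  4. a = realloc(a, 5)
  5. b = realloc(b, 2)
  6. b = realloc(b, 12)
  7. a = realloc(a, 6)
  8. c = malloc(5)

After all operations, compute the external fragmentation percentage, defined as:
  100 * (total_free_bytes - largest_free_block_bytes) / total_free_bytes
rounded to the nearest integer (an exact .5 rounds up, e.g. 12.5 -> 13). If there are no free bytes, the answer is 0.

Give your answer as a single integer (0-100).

Answer: 45

Derivation:
Op 1: a = malloc(4) -> a = 0; heap: [0-3 ALLOC][4-23 FREE]
Op 2: a = realloc(a, 4) -> a = 0; heap: [0-3 ALLOC][4-23 FREE]
Op 3: b = malloc(8) -> b = 4; heap: [0-3 ALLOC][4-11 ALLOC][12-23 FREE]
Op 4: a = realloc(a, 5) -> a = 12; heap: [0-3 FREE][4-11 ALLOC][12-16 ALLOC][17-23 FREE]
Op 5: b = realloc(b, 2) -> b = 4; heap: [0-3 FREE][4-5 ALLOC][6-11 FREE][12-16 ALLOC][17-23 FREE]
Op 6: b = realloc(b, 12) -> NULL (b unchanged); heap: [0-3 FREE][4-5 ALLOC][6-11 FREE][12-16 ALLOC][17-23 FREE]
Op 7: a = realloc(a, 6) -> a = 12; heap: [0-3 FREE][4-5 ALLOC][6-11 FREE][12-17 ALLOC][18-23 FREE]
Op 8: c = malloc(5) -> c = 6; heap: [0-3 FREE][4-5 ALLOC][6-10 ALLOC][11-11 FREE][12-17 ALLOC][18-23 FREE]
Free blocks: [4 1 6] total_free=11 largest=6 -> 100*(11-6)/11 = 500/11 ≈ 45.455 -> rounds to 45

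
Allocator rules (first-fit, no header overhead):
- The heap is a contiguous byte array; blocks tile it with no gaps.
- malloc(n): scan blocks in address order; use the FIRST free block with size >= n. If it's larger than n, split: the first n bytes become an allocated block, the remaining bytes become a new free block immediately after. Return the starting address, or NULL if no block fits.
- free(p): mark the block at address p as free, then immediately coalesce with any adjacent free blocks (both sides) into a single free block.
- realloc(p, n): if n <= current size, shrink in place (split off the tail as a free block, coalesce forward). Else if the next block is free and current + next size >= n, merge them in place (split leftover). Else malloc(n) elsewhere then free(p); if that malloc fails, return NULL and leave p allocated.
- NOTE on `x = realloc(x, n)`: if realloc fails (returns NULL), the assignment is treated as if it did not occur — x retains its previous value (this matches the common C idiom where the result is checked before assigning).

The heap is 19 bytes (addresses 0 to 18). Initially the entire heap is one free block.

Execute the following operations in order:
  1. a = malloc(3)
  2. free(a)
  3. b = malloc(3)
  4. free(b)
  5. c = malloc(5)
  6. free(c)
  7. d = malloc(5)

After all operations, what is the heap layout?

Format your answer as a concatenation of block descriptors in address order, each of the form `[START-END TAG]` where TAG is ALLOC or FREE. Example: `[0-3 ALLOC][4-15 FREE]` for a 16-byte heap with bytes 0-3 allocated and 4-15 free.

Answer: [0-4 ALLOC][5-18 FREE]

Derivation:
Op 1: a = malloc(3) -> a = 0; heap: [0-2 ALLOC][3-18 FREE]
Op 2: free(a) -> (freed a); heap: [0-18 FREE]
Op 3: b = malloc(3) -> b = 0; heap: [0-2 ALLOC][3-18 FREE]
Op 4: free(b) -> (freed b); heap: [0-18 FREE]
Op 5: c = malloc(5) -> c = 0; heap: [0-4 ALLOC][5-18 FREE]
Op 6: free(c) -> (freed c); heap: [0-18 FREE]
Op 7: d = malloc(5) -> d = 0; heap: [0-4 ALLOC][5-18 FREE]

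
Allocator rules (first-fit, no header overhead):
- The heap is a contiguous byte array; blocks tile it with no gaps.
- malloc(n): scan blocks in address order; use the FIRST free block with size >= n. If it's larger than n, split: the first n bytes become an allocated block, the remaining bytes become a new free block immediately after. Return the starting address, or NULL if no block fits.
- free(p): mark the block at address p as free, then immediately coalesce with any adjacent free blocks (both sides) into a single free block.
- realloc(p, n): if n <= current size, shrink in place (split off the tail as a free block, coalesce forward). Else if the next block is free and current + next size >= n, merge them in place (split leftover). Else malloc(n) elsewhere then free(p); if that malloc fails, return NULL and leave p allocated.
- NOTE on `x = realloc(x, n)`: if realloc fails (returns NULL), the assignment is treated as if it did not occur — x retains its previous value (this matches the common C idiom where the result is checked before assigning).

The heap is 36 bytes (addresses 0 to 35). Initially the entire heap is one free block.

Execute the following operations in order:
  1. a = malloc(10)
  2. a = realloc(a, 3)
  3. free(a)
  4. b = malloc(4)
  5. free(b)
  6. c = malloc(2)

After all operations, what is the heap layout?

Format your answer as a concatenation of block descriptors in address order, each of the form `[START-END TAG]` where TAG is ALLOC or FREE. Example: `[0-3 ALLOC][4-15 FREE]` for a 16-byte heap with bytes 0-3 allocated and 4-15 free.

Answer: [0-1 ALLOC][2-35 FREE]

Derivation:
Op 1: a = malloc(10) -> a = 0; heap: [0-9 ALLOC][10-35 FREE]
Op 2: a = realloc(a, 3) -> a = 0; heap: [0-2 ALLOC][3-35 FREE]
Op 3: free(a) -> (freed a); heap: [0-35 FREE]
Op 4: b = malloc(4) -> b = 0; heap: [0-3 ALLOC][4-35 FREE]
Op 5: free(b) -> (freed b); heap: [0-35 FREE]
Op 6: c = malloc(2) -> c = 0; heap: [0-1 ALLOC][2-35 FREE]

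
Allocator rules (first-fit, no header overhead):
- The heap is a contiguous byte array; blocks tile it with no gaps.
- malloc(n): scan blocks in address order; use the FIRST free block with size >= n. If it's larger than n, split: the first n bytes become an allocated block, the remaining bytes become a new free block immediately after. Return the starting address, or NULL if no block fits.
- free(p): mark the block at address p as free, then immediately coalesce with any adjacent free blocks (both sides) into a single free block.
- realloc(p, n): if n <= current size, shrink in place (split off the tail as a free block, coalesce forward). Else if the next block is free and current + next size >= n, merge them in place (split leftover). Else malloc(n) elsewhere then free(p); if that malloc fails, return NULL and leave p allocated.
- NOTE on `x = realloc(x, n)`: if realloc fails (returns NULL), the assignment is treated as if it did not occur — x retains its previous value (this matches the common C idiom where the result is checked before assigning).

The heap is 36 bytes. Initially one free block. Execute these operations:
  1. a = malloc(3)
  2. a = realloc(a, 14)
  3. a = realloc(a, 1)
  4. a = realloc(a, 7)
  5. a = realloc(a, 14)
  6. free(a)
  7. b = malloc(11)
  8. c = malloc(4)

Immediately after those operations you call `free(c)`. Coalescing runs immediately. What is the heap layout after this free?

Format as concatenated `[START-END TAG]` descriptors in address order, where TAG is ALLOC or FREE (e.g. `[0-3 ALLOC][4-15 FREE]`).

Op 1: a = malloc(3) -> a = 0; heap: [0-2 ALLOC][3-35 FREE]
Op 2: a = realloc(a, 14) -> a = 0; heap: [0-13 ALLOC][14-35 FREE]
Op 3: a = realloc(a, 1) -> a = 0; heap: [0-0 ALLOC][1-35 FREE]
Op 4: a = realloc(a, 7) -> a = 0; heap: [0-6 ALLOC][7-35 FREE]
Op 5: a = realloc(a, 14) -> a = 0; heap: [0-13 ALLOC][14-35 FREE]
Op 6: free(a) -> (freed a); heap: [0-35 FREE]
Op 7: b = malloc(11) -> b = 0; heap: [0-10 ALLOC][11-35 FREE]
Op 8: c = malloc(4) -> c = 11; heap: [0-10 ALLOC][11-14 ALLOC][15-35 FREE]
free(c): c = 11 -> block [11-14 ALLOC]; mark free, coalesce with adjacent free neighbors -> [0-10 ALLOC][11-35 FREE]

Answer: [0-10 ALLOC][11-35 FREE]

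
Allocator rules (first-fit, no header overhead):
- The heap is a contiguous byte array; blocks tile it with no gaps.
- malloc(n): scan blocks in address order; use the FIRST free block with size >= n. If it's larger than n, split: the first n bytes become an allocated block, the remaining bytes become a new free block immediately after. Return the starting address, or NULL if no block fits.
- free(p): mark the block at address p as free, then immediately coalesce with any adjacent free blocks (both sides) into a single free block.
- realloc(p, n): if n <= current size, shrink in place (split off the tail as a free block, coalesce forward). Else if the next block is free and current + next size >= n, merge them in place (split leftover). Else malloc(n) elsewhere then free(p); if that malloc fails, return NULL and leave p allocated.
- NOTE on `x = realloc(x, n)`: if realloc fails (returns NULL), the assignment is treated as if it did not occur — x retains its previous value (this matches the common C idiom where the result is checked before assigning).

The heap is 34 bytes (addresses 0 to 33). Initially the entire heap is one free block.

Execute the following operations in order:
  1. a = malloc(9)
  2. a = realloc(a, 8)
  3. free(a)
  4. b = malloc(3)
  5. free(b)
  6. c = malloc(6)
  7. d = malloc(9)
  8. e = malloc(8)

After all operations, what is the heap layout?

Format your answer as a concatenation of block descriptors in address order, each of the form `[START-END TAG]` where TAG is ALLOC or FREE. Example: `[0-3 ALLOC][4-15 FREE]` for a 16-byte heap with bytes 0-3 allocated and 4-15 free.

Op 1: a = malloc(9) -> a = 0; heap: [0-8 ALLOC][9-33 FREE]
Op 2: a = realloc(a, 8) -> a = 0; heap: [0-7 ALLOC][8-33 FREE]
Op 3: free(a) -> (freed a); heap: [0-33 FREE]
Op 4: b = malloc(3) -> b = 0; heap: [0-2 ALLOC][3-33 FREE]
Op 5: free(b) -> (freed b); heap: [0-33 FREE]
Op 6: c = malloc(6) -> c = 0; heap: [0-5 ALLOC][6-33 FREE]
Op 7: d = malloc(9) -> d = 6; heap: [0-5 ALLOC][6-14 ALLOC][15-33 FREE]
Op 8: e = malloc(8) -> e = 15; heap: [0-5 ALLOC][6-14 ALLOC][15-22 ALLOC][23-33 FREE]

Answer: [0-5 ALLOC][6-14 ALLOC][15-22 ALLOC][23-33 FREE]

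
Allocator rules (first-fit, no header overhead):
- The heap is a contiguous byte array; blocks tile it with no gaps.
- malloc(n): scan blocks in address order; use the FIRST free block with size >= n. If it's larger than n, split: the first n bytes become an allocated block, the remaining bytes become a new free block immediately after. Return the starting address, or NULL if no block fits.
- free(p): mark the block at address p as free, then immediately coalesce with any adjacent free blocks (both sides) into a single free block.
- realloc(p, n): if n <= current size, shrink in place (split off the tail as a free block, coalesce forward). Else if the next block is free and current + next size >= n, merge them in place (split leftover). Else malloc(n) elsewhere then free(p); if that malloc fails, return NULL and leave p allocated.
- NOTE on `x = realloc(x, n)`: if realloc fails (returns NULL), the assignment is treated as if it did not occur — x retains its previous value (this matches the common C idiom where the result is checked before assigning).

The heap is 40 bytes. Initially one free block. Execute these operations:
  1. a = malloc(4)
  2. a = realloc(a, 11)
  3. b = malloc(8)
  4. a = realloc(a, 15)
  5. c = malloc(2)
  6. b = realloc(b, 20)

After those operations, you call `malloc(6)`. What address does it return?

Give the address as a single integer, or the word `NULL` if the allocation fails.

Answer: 2

Derivation:
Op 1: a = malloc(4) -> a = 0; heap: [0-3 ALLOC][4-39 FREE]
Op 2: a = realloc(a, 11) -> a = 0; heap: [0-10 ALLOC][11-39 FREE]
Op 3: b = malloc(8) -> b = 11; heap: [0-10 ALLOC][11-18 ALLOC][19-39 FREE]
Op 4: a = realloc(a, 15) -> a = 19; heap: [0-10 FREE][11-18 ALLOC][19-33 ALLOC][34-39 FREE]
Op 5: c = malloc(2) -> c = 0; heap: [0-1 ALLOC][2-10 FREE][11-18 ALLOC][19-33 ALLOC][34-39 FREE]
Op 6: b = realloc(b, 20) -> NULL (b unchanged); heap: [0-1 ALLOC][2-10 FREE][11-18 ALLOC][19-33 ALLOC][34-39 FREE]
malloc(6): first-fit scan over [0-1 ALLOC][2-10 FREE][11-18 ALLOC][19-33 ALLOC][34-39 FREE] -> 2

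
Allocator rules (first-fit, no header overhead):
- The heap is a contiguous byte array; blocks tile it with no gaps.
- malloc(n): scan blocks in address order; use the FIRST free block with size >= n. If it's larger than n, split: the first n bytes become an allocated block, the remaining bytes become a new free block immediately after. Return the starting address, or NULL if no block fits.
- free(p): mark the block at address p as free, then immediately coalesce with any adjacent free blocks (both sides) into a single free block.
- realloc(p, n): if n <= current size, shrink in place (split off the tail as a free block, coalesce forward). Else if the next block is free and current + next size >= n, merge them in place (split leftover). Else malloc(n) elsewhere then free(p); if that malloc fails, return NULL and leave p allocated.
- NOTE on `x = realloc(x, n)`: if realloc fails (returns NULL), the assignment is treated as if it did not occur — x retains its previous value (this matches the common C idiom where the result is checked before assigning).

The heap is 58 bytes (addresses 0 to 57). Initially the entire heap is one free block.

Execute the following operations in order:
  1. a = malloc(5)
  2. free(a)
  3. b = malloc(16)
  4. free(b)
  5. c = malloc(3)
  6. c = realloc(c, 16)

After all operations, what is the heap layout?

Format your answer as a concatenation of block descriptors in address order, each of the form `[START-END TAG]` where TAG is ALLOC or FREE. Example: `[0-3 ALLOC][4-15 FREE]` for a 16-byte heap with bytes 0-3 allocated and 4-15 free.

Op 1: a = malloc(5) -> a = 0; heap: [0-4 ALLOC][5-57 FREE]
Op 2: free(a) -> (freed a); heap: [0-57 FREE]
Op 3: b = malloc(16) -> b = 0; heap: [0-15 ALLOC][16-57 FREE]
Op 4: free(b) -> (freed b); heap: [0-57 FREE]
Op 5: c = malloc(3) -> c = 0; heap: [0-2 ALLOC][3-57 FREE]
Op 6: c = realloc(c, 16) -> c = 0; heap: [0-15 ALLOC][16-57 FREE]

Answer: [0-15 ALLOC][16-57 FREE]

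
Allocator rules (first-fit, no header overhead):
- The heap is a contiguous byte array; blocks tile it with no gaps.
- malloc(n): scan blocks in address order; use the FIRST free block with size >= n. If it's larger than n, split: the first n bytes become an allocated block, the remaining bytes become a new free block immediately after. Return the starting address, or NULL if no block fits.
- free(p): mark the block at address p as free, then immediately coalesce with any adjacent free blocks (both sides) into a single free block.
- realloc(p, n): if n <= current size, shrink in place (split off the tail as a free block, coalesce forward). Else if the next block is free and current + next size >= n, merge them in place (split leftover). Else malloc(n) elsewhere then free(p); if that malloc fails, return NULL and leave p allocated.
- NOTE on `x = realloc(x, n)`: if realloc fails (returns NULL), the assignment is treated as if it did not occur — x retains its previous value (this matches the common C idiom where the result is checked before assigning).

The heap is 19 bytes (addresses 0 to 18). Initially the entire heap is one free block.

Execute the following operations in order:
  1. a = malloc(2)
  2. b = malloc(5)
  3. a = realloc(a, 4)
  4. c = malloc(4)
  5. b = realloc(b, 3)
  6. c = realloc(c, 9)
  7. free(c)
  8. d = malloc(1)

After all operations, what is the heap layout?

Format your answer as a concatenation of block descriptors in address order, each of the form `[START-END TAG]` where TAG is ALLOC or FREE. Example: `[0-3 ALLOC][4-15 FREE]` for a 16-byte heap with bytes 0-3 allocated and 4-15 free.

Answer: [0-0 ALLOC][1-1 FREE][2-4 ALLOC][5-6 FREE][7-10 ALLOC][11-18 FREE]

Derivation:
Op 1: a = malloc(2) -> a = 0; heap: [0-1 ALLOC][2-18 FREE]
Op 2: b = malloc(5) -> b = 2; heap: [0-1 ALLOC][2-6 ALLOC][7-18 FREE]
Op 3: a = realloc(a, 4) -> a = 7; heap: [0-1 FREE][2-6 ALLOC][7-10 ALLOC][11-18 FREE]
Op 4: c = malloc(4) -> c = 11; heap: [0-1 FREE][2-6 ALLOC][7-10 ALLOC][11-14 ALLOC][15-18 FREE]
Op 5: b = realloc(b, 3) -> b = 2; heap: [0-1 FREE][2-4 ALLOC][5-6 FREE][7-10 ALLOC][11-14 ALLOC][15-18 FREE]
Op 6: c = realloc(c, 9) -> NULL (c unchanged); heap: [0-1 FREE][2-4 ALLOC][5-6 FREE][7-10 ALLOC][11-14 ALLOC][15-18 FREE]
Op 7: free(c) -> (freed c); heap: [0-1 FREE][2-4 ALLOC][5-6 FREE][7-10 ALLOC][11-18 FREE]
Op 8: d = malloc(1) -> d = 0; heap: [0-0 ALLOC][1-1 FREE][2-4 ALLOC][5-6 FREE][7-10 ALLOC][11-18 FREE]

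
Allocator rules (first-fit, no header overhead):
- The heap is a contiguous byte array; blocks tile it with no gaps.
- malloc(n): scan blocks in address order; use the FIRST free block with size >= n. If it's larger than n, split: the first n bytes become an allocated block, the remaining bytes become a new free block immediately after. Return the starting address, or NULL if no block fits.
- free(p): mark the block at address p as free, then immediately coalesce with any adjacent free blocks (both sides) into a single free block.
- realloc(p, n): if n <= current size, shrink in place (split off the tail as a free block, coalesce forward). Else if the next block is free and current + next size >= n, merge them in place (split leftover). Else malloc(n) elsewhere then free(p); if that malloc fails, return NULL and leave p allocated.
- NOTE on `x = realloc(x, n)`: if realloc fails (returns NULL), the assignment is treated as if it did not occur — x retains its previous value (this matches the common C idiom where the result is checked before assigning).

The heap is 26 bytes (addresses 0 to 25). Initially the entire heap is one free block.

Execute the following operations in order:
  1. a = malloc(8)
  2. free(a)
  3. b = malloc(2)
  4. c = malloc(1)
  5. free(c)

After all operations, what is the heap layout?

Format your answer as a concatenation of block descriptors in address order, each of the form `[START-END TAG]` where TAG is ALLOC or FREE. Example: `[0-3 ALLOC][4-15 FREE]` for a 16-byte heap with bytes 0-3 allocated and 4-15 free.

Op 1: a = malloc(8) -> a = 0; heap: [0-7 ALLOC][8-25 FREE]
Op 2: free(a) -> (freed a); heap: [0-25 FREE]
Op 3: b = malloc(2) -> b = 0; heap: [0-1 ALLOC][2-25 FREE]
Op 4: c = malloc(1) -> c = 2; heap: [0-1 ALLOC][2-2 ALLOC][3-25 FREE]
Op 5: free(c) -> (freed c); heap: [0-1 ALLOC][2-25 FREE]

Answer: [0-1 ALLOC][2-25 FREE]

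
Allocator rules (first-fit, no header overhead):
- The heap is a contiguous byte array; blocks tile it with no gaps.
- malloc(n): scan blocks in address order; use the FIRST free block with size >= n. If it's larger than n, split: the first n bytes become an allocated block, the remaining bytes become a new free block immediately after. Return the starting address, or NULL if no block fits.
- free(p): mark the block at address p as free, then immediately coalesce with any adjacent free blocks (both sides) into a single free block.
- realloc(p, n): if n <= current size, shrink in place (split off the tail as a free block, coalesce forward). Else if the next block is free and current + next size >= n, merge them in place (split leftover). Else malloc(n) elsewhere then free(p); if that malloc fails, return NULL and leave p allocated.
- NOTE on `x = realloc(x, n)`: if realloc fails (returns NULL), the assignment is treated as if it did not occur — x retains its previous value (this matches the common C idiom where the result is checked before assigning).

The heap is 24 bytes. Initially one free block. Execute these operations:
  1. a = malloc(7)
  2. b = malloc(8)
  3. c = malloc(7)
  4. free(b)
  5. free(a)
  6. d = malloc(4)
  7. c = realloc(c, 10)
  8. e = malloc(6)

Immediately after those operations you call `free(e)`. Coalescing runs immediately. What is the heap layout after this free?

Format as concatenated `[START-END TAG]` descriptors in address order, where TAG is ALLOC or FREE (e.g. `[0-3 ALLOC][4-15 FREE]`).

Answer: [0-3 ALLOC][4-13 ALLOC][14-23 FREE]

Derivation:
Op 1: a = malloc(7) -> a = 0; heap: [0-6 ALLOC][7-23 FREE]
Op 2: b = malloc(8) -> b = 7; heap: [0-6 ALLOC][7-14 ALLOC][15-23 FREE]
Op 3: c = malloc(7) -> c = 15; heap: [0-6 ALLOC][7-14 ALLOC][15-21 ALLOC][22-23 FREE]
Op 4: free(b) -> (freed b); heap: [0-6 ALLOC][7-14 FREE][15-21 ALLOC][22-23 FREE]
Op 5: free(a) -> (freed a); heap: [0-14 FREE][15-21 ALLOC][22-23 FREE]
Op 6: d = malloc(4) -> d = 0; heap: [0-3 ALLOC][4-14 FREE][15-21 ALLOC][22-23 FREE]
Op 7: c = realloc(c, 10) -> c = 4; heap: [0-3 ALLOC][4-13 ALLOC][14-23 FREE]
Op 8: e = malloc(6) -> e = 14; heap: [0-3 ALLOC][4-13 ALLOC][14-19 ALLOC][20-23 FREE]
free(e): e = 14 -> block [14-19 ALLOC]; mark free, coalesce with adjacent free neighbors -> [0-3 ALLOC][4-13 ALLOC][14-23 FREE]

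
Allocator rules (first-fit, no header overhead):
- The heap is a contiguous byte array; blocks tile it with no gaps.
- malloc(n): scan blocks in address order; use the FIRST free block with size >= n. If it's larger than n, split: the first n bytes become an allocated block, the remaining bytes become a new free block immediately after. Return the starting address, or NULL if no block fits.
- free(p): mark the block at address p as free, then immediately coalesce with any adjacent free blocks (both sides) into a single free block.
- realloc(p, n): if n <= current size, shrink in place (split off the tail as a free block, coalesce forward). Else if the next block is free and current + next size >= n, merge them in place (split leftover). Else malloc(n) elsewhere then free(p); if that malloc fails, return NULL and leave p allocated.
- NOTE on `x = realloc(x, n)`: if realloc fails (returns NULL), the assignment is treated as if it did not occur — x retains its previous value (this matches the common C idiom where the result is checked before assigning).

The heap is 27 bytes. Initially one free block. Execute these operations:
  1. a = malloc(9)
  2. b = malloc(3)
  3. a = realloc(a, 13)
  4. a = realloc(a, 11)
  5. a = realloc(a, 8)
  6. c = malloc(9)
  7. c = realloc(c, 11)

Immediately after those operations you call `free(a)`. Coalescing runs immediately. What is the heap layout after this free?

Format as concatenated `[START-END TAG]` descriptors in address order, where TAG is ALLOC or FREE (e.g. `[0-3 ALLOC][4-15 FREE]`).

Answer: [0-8 ALLOC][9-11 ALLOC][12-26 FREE]

Derivation:
Op 1: a = malloc(9) -> a = 0; heap: [0-8 ALLOC][9-26 FREE]
Op 2: b = malloc(3) -> b = 9; heap: [0-8 ALLOC][9-11 ALLOC][12-26 FREE]
Op 3: a = realloc(a, 13) -> a = 12; heap: [0-8 FREE][9-11 ALLOC][12-24 ALLOC][25-26 FREE]
Op 4: a = realloc(a, 11) -> a = 12; heap: [0-8 FREE][9-11 ALLOC][12-22 ALLOC][23-26 FREE]
Op 5: a = realloc(a, 8) -> a = 12; heap: [0-8 FREE][9-11 ALLOC][12-19 ALLOC][20-26 FREE]
Op 6: c = malloc(9) -> c = 0; heap: [0-8 ALLOC][9-11 ALLOC][12-19 ALLOC][20-26 FREE]
Op 7: c = realloc(c, 11) -> NULL (c unchanged); heap: [0-8 ALLOC][9-11 ALLOC][12-19 ALLOC][20-26 FREE]
free(a): a = 12 -> block [12-19 ALLOC]; mark free, coalesce with adjacent free neighbors -> [0-8 ALLOC][9-11 ALLOC][12-26 FREE]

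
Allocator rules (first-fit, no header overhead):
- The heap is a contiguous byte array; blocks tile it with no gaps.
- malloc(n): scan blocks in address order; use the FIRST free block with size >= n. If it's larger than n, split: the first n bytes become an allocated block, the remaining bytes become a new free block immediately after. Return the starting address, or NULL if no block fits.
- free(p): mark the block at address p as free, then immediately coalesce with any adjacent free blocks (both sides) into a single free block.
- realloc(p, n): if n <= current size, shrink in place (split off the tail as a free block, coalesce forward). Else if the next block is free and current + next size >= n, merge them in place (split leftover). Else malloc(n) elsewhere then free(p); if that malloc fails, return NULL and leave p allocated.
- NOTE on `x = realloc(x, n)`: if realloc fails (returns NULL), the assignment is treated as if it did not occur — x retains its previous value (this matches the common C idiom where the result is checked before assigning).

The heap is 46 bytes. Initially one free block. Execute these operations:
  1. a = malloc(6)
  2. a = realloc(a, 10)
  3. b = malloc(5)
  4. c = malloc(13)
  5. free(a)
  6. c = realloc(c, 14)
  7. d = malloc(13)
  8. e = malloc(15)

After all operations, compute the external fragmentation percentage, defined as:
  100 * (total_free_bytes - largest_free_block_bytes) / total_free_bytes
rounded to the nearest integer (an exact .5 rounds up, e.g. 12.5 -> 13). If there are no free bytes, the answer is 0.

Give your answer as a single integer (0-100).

Answer: 29

Derivation:
Op 1: a = malloc(6) -> a = 0; heap: [0-5 ALLOC][6-45 FREE]
Op 2: a = realloc(a, 10) -> a = 0; heap: [0-9 ALLOC][10-45 FREE]
Op 3: b = malloc(5) -> b = 10; heap: [0-9 ALLOC][10-14 ALLOC][15-45 FREE]
Op 4: c = malloc(13) -> c = 15; heap: [0-9 ALLOC][10-14 ALLOC][15-27 ALLOC][28-45 FREE]
Op 5: free(a) -> (freed a); heap: [0-9 FREE][10-14 ALLOC][15-27 ALLOC][28-45 FREE]
Op 6: c = realloc(c, 14) -> c = 15; heap: [0-9 FREE][10-14 ALLOC][15-28 ALLOC][29-45 FREE]
Op 7: d = malloc(13) -> d = 29; heap: [0-9 FREE][10-14 ALLOC][15-28 ALLOC][29-41 ALLOC][42-45 FREE]
Op 8: e = malloc(15) -> e = NULL; heap: [0-9 FREE][10-14 ALLOC][15-28 ALLOC][29-41 ALLOC][42-45 FREE]
Free blocks: [10 4] total_free=14 largest=10 -> 100*(14-10)/14 = 400/14 ≈ 28.571 -> rounds to 29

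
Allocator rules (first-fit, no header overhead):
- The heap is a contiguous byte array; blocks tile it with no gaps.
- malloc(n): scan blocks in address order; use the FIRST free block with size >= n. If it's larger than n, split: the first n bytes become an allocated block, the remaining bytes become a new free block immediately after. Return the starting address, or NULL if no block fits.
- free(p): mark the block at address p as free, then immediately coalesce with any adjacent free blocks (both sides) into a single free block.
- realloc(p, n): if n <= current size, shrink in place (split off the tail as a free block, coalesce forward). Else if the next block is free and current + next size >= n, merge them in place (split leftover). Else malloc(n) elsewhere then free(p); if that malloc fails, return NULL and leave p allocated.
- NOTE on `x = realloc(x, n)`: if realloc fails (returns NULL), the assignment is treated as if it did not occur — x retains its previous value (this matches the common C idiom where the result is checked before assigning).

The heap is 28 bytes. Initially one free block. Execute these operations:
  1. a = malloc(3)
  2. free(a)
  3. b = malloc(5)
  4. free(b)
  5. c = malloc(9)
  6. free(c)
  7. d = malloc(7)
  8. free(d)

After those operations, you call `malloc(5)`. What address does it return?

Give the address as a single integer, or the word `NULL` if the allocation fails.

Answer: 0

Derivation:
Op 1: a = malloc(3) -> a = 0; heap: [0-2 ALLOC][3-27 FREE]
Op 2: free(a) -> (freed a); heap: [0-27 FREE]
Op 3: b = malloc(5) -> b = 0; heap: [0-4 ALLOC][5-27 FREE]
Op 4: free(b) -> (freed b); heap: [0-27 FREE]
Op 5: c = malloc(9) -> c = 0; heap: [0-8 ALLOC][9-27 FREE]
Op 6: free(c) -> (freed c); heap: [0-27 FREE]
Op 7: d = malloc(7) -> d = 0; heap: [0-6 ALLOC][7-27 FREE]
Op 8: free(d) -> (freed d); heap: [0-27 FREE]
malloc(5): first-fit scan over [0-27 FREE] -> 0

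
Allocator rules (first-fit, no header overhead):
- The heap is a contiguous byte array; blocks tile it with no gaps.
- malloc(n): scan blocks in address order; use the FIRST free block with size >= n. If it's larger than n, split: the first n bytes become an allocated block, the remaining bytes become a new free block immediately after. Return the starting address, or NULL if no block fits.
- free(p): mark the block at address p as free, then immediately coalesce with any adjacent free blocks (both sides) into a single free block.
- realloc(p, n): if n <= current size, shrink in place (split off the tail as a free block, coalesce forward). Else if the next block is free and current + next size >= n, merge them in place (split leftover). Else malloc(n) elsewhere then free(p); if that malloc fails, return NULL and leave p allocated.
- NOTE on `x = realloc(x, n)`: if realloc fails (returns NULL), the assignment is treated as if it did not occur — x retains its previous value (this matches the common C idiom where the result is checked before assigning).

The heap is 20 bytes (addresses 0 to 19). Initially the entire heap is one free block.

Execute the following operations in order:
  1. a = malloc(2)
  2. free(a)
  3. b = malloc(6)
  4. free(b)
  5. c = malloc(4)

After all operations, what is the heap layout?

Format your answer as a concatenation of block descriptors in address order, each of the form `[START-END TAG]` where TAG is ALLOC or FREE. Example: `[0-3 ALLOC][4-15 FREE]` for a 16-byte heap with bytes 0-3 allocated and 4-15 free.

Op 1: a = malloc(2) -> a = 0; heap: [0-1 ALLOC][2-19 FREE]
Op 2: free(a) -> (freed a); heap: [0-19 FREE]
Op 3: b = malloc(6) -> b = 0; heap: [0-5 ALLOC][6-19 FREE]
Op 4: free(b) -> (freed b); heap: [0-19 FREE]
Op 5: c = malloc(4) -> c = 0; heap: [0-3 ALLOC][4-19 FREE]

Answer: [0-3 ALLOC][4-19 FREE]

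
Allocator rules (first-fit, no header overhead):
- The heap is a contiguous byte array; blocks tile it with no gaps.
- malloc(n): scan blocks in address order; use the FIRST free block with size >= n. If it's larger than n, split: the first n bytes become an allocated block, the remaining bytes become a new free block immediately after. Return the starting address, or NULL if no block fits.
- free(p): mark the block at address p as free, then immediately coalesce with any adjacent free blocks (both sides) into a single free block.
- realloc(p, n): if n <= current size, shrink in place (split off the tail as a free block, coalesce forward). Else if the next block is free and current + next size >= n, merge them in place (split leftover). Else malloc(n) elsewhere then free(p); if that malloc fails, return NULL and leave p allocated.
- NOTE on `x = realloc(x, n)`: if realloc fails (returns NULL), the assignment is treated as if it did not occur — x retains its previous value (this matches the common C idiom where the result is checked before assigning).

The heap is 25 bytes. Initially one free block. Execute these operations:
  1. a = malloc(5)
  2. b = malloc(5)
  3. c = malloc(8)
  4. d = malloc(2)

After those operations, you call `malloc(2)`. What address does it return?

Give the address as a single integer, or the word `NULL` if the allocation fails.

Answer: 20

Derivation:
Op 1: a = malloc(5) -> a = 0; heap: [0-4 ALLOC][5-24 FREE]
Op 2: b = malloc(5) -> b = 5; heap: [0-4 ALLOC][5-9 ALLOC][10-24 FREE]
Op 3: c = malloc(8) -> c = 10; heap: [0-4 ALLOC][5-9 ALLOC][10-17 ALLOC][18-24 FREE]
Op 4: d = malloc(2) -> d = 18; heap: [0-4 ALLOC][5-9 ALLOC][10-17 ALLOC][18-19 ALLOC][20-24 FREE]
malloc(2): first-fit scan over [0-4 ALLOC][5-9 ALLOC][10-17 ALLOC][18-19 ALLOC][20-24 FREE] -> 20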